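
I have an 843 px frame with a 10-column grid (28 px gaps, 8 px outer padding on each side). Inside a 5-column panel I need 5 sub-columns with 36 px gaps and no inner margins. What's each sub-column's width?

51.1 px

Take off 16 px of margins, leaving 827 px.
Subtracting 9 gaps of 28 leaves 575 for 10 columns, so c = 57.5 px.
Span of 5: 5·57.5 + 4·28 = 287.5 + 112 = 399.5 px.
Subtracting 4 gaps of 36 leaves 255.5 for 5 columns, so d = 51.1 px.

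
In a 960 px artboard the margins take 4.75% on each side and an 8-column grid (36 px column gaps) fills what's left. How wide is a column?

960 × (1 − 2·4.75%) = 960 × 90.5% = 868.8 px for the columns.
Subtracting 7 column gaps of 36 leaves 616.8 for 8 columns, so c = 77.1 px.

77.1 px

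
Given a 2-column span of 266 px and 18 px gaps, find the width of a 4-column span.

Subtracting 1 gap of 18 leaves 248 for 2 columns, so c = 124 px.
4-column span = 4·124 + 3·18 = 550 px.

550 px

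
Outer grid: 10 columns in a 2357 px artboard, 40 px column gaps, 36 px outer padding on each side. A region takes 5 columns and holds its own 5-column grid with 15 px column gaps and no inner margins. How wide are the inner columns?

Inside the margins: 2357 − 72 = 2285 px.
2285 − 9·40 = 1925; ÷10 gives c = 192.5 px.
5-column span = 5·192.5 + 4·40 = 1122.5 px.
Subtracting 4 column gaps of 15 leaves 1062.5 for 5 columns, so d = 212.5 px.

212.5 px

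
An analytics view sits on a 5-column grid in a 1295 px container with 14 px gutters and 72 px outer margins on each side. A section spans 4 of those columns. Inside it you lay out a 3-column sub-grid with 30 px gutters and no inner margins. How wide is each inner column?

Inside the margins: 1295 − 144 = 1151 px.
5 columns + 4 gutters: 5c + 4·14 = 1151.
5c = 1151 − 56 = 1095, so c = 219 px.
Span of 4: 4·219 + 3·14 = 876 + 42 = 918 px.
918 − 2·30 = 858; ÷3 gives d = 286 px.

286 px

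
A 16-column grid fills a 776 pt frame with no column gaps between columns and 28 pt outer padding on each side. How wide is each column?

45 pt

Subtract both margins: 776 − 2·28 = 720 pt.
720 / 16 = 45 pt per column.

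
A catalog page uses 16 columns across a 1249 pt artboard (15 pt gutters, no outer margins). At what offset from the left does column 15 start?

Subtracting 15 gutters of 15 leaves 1024 for 16 columns, so c = 64 pt.
Each column+gutter stride is 79 pt; with no margin, 14 of them is 1106 pt.

1106 pt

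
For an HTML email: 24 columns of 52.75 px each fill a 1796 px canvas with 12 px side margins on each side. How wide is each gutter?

22 px

Content width = 1796 − 2·12 = 1772 px.
24·52.75 + 23g = 1772 → 23g = 506 → g = 22 px.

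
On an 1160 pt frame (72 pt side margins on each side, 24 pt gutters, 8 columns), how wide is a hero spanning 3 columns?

366 pt

Content width = 1160 − 2·72 = 1016 pt.
8 columns + 7 gutters: 8c + 7·24 = 1016.
8c = 1016 − 168 = 848, so c = 106 pt.
3-column span = 3·106 + 2·24 = 366 pt.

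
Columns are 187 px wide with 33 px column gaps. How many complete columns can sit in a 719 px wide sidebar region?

3 columns

3 columns: 3·187 + 2·33 = 627 px ≤ 719.
4 columns: 847 px > 719. So 3.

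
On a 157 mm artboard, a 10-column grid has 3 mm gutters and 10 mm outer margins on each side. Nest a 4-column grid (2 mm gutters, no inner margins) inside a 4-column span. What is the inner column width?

11.75 mm

Subtract both margins: 157 − 2·10 = 137 mm.
Subtracting 9 gutters of 3 leaves 110 for 10 columns, so c = 11 mm.
4-column span = 4·11 + 3·3 = 53 mm.
Subtracting 3 gutters of 2 leaves 47 for 4 columns, so d = 11.75 mm.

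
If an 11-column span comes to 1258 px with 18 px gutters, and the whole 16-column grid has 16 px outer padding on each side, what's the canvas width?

1870 px

Subtracting 10 gutters of 18 leaves 1078 for 11 columns, so c = 98 px.
Total width: 2·16 + 16·98 + 15·18 = 1870 px.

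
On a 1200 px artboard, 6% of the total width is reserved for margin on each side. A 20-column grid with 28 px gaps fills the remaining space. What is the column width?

26.2 px

Each margin = 6% of 1200 = 72 px; content = 1200 − 2·72 = 1056 px.
1056 − 19·28 = 524; ÷20 gives c = 26.2 px.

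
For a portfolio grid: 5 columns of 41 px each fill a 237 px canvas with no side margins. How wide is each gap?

5 columns take 5·41 = 205 px; remaining 32 splits into 4 gaps.
g = 32 / 4 = 8 px.

8 px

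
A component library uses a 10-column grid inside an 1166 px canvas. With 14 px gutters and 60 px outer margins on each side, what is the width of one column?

Content width = 1166 − 2·60 = 1046 px.
1046 − 9·14 = 920; ÷10 gives c = 92 px.

92 px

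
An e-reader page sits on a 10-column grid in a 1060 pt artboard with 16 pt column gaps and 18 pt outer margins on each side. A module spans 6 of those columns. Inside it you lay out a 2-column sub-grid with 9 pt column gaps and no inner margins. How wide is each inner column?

299.5 pt

Outer content = 1060 − 2·18 = 1024 pt.
10c + 9·16 = 1024 → 10c = 880 → c = 88 pt.
6 columns plus 5 column gaps: 528 + 80 = 608 pt.
608 − 1·9 = 599; ÷2 gives d = 299.5 pt.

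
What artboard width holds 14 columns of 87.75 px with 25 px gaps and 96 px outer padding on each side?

Total width: 2·96 + 14·87.75 + 13·25 = 1745.5 px.

1745.5 px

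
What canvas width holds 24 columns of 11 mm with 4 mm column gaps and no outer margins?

356 mm

Canvas = 24·11 + 23·4 = 264 + 92 = 356 mm.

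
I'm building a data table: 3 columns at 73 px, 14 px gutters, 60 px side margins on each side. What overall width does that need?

Total width: 2·60 + 3·73 + 2·14 = 367 px.

367 px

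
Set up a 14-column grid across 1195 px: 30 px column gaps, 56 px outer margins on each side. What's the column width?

Subtract both margins: 1195 − 2·56 = 1083 px.
1083 − 13·30 = 693; ÷14 gives c = 49.5 px.

49.5 px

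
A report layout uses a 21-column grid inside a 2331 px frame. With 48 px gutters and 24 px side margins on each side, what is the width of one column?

63 px

Inside the margins: 2331 − 48 = 2283 px.
21 columns + 20 gutters: 21c + 20·48 = 2283.
21c = 2283 − 960 = 1323, so c = 63 px.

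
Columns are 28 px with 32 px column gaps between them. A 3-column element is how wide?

3 columns plus 2 column gaps: 84 + 64 = 148 px.

148 px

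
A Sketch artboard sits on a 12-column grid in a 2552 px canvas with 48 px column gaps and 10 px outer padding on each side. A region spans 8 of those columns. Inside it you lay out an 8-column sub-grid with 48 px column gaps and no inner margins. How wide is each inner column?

Outer content = 2552 − 2·10 = 2532 px.
2532 − 11·48 = 2004; ÷12 gives c = 167 px.
Span of 8: 8·167 + 7·48 = 1336 + 336 = 1672 px.
1672 − 7·48 = 1336; ÷8 gives d = 167 px.

167 px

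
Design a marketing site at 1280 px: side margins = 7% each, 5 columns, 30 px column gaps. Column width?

Margins: 7% × 1280 = 89.6 px each, so content = 1280 − 179.2 = 1100.8 px.
1100.8 − 4·30 = 980.8; ÷5 gives c = 196.16 px.

196.16 px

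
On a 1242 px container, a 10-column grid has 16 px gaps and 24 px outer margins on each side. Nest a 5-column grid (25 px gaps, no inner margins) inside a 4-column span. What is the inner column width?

73.6 px

Outer content = 1242 − 2·24 = 1194 px.
1194 − 9·16 = 1050; ÷10 gives c = 105 px.
4-column span = 4·105 + 3·16 = 468 px.
5 columns + 4 gaps: 5d + 4·25 = 468.
5d = 468 − 100 = 368, so d = 73.6 px.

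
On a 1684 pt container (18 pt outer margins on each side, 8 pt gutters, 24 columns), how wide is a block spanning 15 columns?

Inside the margins: 1684 − 36 = 1648 pt.
24c + 23·8 = 1648 → 24c = 1464 → c = 61 pt.
Span of 15: 15·61 + 14·8 = 915 + 112 = 1027 pt.

1027 pt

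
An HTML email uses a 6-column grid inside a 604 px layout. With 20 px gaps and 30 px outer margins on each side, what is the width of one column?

Take off 60 px of margins, leaving 544 px.
Subtracting 5 gaps of 20 leaves 444 for 6 columns, so c = 74 px.

74 px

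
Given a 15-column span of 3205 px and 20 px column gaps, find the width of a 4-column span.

15c + 14·20 = 3205 → 15c = 2925 → c = 195 px.
4-column span = 4·195 + 3·20 = 840 px.

840 px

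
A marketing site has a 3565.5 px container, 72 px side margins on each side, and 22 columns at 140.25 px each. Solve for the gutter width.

16 px

Inside the margins: 3565.5 − 144 = 3421.5 px.
22·140.25 + 21g = 3421.5 → 21g = 336 → g = 16 px.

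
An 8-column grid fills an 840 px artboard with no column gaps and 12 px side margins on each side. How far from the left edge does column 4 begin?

318 px

Subtract both margins: 840 − 2·12 = 816 px.
816 / 8 = 102 px per column.
Each column+gutter stride is 102 px; 3 of them past the 12 px margin is 12 + 306 = 318 px.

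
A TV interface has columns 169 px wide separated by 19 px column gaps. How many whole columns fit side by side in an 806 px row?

Each extra column adds 169 + 19 = 188 px.
(806 + 19) / 188 = 4.39, so 4 columns fit.

4 columns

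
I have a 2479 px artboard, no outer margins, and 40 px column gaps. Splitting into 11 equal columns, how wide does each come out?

11 columns + 10 column gaps: 11c + 10·40 = 2479.
11c = 2479 − 400 = 2079, so c = 189 px.

189 px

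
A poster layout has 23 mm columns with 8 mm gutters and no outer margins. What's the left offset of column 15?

Each column+gutter stride is 31 mm; with no margin, 14 of them is 434 mm.

434 mm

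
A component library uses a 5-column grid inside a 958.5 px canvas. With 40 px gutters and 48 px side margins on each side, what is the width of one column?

140.5 px

Take off 96 px of margins, leaving 862.5 px.
5c + 4·40 = 862.5 → 5c = 702.5 → c = 140.5 px.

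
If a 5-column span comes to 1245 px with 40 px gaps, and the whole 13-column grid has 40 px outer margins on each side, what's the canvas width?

3381 px

Subtracting 4 gaps of 40 leaves 1085 for 5 columns, so c = 217 px.
Adding margins, columns and gutters: 80 + 2821 + 480 = 3381 px.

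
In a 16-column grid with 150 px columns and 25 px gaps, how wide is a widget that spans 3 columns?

500 px

3 columns plus 2 gaps: 450 + 50 = 500 px.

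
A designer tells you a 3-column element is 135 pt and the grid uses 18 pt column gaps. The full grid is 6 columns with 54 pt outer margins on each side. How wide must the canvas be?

3 columns + 2 column gaps: 3c + 2·18 = 135.
3c = 135 − 36 = 99, so c = 33 pt.
Adding margins, columns and gutters: 108 + 198 + 90 = 396 pt.

396 pt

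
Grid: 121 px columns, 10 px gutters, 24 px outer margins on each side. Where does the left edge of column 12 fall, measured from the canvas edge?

1465 px

Before column 12: the margin + 11 columns + 11 gutters.
Offset = 24 + 11·(121 + 10) = 24 + 1441 = 1465 px.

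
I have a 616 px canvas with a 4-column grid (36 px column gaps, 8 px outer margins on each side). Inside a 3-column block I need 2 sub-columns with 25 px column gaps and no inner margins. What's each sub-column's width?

208 px

Take off 16 px of margins, leaving 600 px.
600 − 3·36 = 492; ÷4 gives c = 123 px.
3-column span = 3·123 + 2·36 = 441 px.
2d + 1·25 = 441 → 2d = 416 → d = 208 px.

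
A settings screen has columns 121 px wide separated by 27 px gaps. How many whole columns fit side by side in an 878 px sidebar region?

6 columns

Each extra column adds 121 + 27 = 148 px.
(878 + 27) / 148 = 6.11, so 6 columns fit.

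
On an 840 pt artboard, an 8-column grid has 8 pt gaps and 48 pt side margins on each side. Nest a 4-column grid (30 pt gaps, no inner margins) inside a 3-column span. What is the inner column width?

Outer content = 840 − 2·48 = 744 pt.
8 columns + 7 gaps: 8c + 7·8 = 744.
8c = 744 − 56 = 688, so c = 86 pt.
3 columns plus 2 gaps: 258 + 16 = 274 pt.
274 − 3·30 = 184; ÷4 gives d = 46 pt.

46 pt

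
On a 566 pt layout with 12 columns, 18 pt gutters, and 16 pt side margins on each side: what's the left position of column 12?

Subtract both margins: 566 − 2·16 = 534 pt.
12 columns + 11 gutters: 12c + 11·18 = 534.
12c = 534 − 198 = 336, so c = 28 pt.
Before column 12: the margin + 11 columns + 11 gutters.
Offset = 16 + 11·(28 + 18) = 16 + 506 = 522 pt.

522 pt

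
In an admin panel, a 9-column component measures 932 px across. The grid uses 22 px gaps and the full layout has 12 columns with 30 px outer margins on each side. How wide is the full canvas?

932 − 8·22 = 756; ÷9 gives c = 84 px.
Adding margins, columns and gutters: 60 + 1008 + 242 = 1310 px.

1310 px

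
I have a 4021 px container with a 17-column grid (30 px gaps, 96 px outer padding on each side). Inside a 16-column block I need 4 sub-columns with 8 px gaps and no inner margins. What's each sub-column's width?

Inside the margins: 4021 − 192 = 3829 px.
17c + 16·30 = 3829 → 17c = 3349 → c = 197 px.
16-column span = 16·197 + 15·30 = 3602 px.
4d + 3·8 = 3602 → 4d = 3578 → d = 894.5 px.

894.5 px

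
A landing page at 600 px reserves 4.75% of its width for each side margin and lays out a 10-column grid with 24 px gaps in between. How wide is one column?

600 × (1 − 2·4.75%) = 600 × 90.5% = 543 px for the columns.
543 − 9·24 = 327; ÷10 gives c = 32.7 px.

32.7 px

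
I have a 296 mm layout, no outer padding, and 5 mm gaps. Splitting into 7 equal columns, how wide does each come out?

Subtracting 6 gaps of 5 leaves 266 for 7 columns, so c = 38 mm.

38 mm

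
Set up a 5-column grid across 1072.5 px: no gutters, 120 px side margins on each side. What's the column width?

Subtract both margins: 1072.5 − 2·120 = 832.5 px.
With no gutters, each column is 832.5/5 = 166.5 px.

166.5 px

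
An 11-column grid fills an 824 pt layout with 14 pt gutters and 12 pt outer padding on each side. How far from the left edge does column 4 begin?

Inside the margins: 824 − 24 = 800 pt.
800 − 10·14 = 660; ÷11 gives c = 60 pt.
Column 4 starts at margin + 3·(column + gutter) = 12 + 3·74 = 234 pt.

234 pt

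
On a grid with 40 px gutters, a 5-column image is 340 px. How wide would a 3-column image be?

5c + 4·40 = 340 → 5c = 180 → c = 36 px.
3-column span = 3·36 + 2·40 = 188 px.

188 px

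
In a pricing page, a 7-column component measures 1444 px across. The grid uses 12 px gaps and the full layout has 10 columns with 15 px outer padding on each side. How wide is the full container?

2098 px

Subtracting 6 gaps of 12 leaves 1372 for 7 columns, so c = 196 px.
Total width: 2·15 + 10·196 + 9·12 = 2098 px.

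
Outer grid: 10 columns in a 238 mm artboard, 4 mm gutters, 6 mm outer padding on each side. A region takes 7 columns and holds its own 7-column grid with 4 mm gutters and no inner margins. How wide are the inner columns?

Subtract both margins: 238 − 2·6 = 226 mm.
226 − 9·4 = 190; ÷10 gives c = 19 mm.
7 columns plus 6 gutters: 133 + 24 = 157 mm.
7 columns + 6 gutters: 7d + 6·4 = 157.
7d = 157 − 24 = 133, so d = 19 mm.

19 mm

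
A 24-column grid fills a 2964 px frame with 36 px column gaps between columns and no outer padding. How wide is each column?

89 px

2964 − 23·36 = 2136; ÷24 gives c = 89 px.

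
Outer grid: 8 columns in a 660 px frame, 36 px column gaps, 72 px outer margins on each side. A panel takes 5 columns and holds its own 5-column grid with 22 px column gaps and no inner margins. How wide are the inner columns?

44.2 px

Inside the margins: 660 − 144 = 516 px.
8c + 7·36 = 516 → 8c = 264 → c = 33 px.
5 columns plus 4 column gaps: 165 + 144 = 309 px.
5d + 4·22 = 309 → 5d = 221 → d = 44.2 px.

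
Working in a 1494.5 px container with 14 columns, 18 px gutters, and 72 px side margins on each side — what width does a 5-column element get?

Subtract both margins: 1494.5 − 2·72 = 1350.5 px.
14 columns + 13 gutters: 14c + 13·18 = 1350.5.
14c = 1350.5 − 234 = 1116.5, so c = 79.75 px.
5 columns plus 4 gutters: 398.75 + 72 = 470.75 px.

470.75 px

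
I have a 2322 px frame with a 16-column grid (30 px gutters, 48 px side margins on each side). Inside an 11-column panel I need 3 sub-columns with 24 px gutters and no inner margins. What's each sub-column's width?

Inside the margins: 2322 − 96 = 2226 px.
Subtracting 15 gutters of 30 leaves 1776 for 16 columns, so c = 111 px.
11-column span = 11·111 + 10·30 = 1521 px.
Subtracting 2 gutters of 24 leaves 1473 for 3 columns, so d = 491 px.

491 px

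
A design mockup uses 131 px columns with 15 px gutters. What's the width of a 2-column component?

277 px

2-column span = 2·131 + 1·15 = 277 px.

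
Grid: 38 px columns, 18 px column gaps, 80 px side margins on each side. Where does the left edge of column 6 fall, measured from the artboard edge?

360 px

Each column+gutter stride is 56 px; 5 of them past the 80 px margin is 80 + 280 = 360 px.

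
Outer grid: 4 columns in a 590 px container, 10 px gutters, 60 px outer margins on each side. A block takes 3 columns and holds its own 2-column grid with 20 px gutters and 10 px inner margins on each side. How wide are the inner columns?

155 px

Outer content = 590 − 2·60 = 470 px.
4 columns + 3 gutters: 4c + 3·10 = 470.
4c = 470 − 30 = 440, so c = 110 px.
3 columns plus 2 gutters: 330 + 20 = 350 px.
Inner content = 350 − 2·10 = 330 px.
2 columns + 1 gutter: 2d + 1·20 = 330.
2d = 330 − 20 = 310, so d = 155 px.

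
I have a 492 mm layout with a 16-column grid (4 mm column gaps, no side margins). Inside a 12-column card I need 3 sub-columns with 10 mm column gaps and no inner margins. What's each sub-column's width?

116 mm

492 − 15·4 = 432; ÷16 gives c = 27 mm.
Span of 12: 12·27 + 11·4 = 324 + 44 = 368 mm.
Subtracting 2 column gaps of 10 leaves 348 for 3 columns, so d = 116 mm.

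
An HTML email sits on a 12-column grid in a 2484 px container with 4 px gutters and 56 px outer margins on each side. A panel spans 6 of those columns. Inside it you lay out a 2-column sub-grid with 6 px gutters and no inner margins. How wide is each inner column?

Take off 112 px of margins, leaving 2372 px.
12c + 11·4 = 2372 → 12c = 2328 → c = 194 px.
6 columns plus 5 gutters: 1164 + 20 = 1184 px.
Subtracting 1 gutter of 6 leaves 1178 for 2 columns, so d = 589 px.

589 px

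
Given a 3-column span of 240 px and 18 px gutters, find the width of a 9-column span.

756 px

Subtracting 2 gutters of 18 leaves 204 for 3 columns, so c = 68 px.
9 columns plus 8 gutters: 612 + 144 = 756 px.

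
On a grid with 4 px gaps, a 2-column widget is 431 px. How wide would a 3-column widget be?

2 columns + 1 gap: 2c + 1·4 = 431.
2c = 431 − 4 = 427, so c = 213.5 px.
Span of 3: 3·213.5 + 2·4 = 640.5 + 8 = 648.5 px.

648.5 px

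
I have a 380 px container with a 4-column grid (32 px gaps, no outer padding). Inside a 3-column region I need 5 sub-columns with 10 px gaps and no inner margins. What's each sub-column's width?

47.4 px

4 columns + 3 gaps: 4c + 3·32 = 380.
4c = 380 − 96 = 284, so c = 71 px.
Span of 3: 3·71 + 2·32 = 213 + 64 = 277 px.
5d + 4·10 = 277 → 5d = 237 → d = 47.4 px.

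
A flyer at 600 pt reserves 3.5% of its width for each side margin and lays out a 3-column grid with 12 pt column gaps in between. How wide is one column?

178 pt

Margins: 3.5% × 600 = 21 pt each, so content = 600 − 42 = 558 pt.
558 − 2·12 = 534; ÷3 gives c = 178 pt.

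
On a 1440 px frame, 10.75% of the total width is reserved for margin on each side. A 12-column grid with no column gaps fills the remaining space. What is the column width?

Margins: 10.75% × 1440 = 154.8 px each, so content = 1440 − 309.6 = 1130.4 px.
With no column gaps, each column is 1130.4/12 = 94.2 px.

94.2 px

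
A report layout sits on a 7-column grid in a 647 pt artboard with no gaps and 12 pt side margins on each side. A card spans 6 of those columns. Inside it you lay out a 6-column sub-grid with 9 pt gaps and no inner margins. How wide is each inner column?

81.5 pt

Subtract both margins: 647 − 2·12 = 623 pt.
623 / 7 = 89 pt per column.
With no gaps, 6 columns span 6·89 = 534 pt.
6 columns + 5 gaps: 6d + 5·9 = 534.
6d = 534 − 45 = 489, so d = 81.5 pt.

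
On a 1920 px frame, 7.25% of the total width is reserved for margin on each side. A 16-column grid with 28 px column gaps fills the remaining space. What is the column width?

76.35 px

Each margin = 7.25% of 1920 = 139.2 px; content = 1920 − 2·139.2 = 1641.6 px.
16 columns + 15 column gaps: 16c + 15·28 = 1641.6.
16c = 1641.6 − 420 = 1221.6, so c = 76.35 px.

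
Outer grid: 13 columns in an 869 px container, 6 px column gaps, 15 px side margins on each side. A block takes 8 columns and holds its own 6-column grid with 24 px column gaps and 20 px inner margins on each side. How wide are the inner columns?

Inside the margins: 869 − 30 = 839 px.
Subtracting 12 column gaps of 6 leaves 767 for 13 columns, so c = 59 px.
Span of 8: 8·59 + 7·6 = 472 + 42 = 514 px.
Inner content = 514 − 2·20 = 474 px.
6 columns + 5 column gaps: 6d + 5·24 = 474.
6d = 474 − 120 = 354, so d = 59 px.

59 px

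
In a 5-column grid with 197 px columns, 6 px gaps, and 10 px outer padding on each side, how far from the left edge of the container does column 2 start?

213 px

Column 2 starts at margin + 1·(column + gutter) = 10 + 1·203 = 213 px.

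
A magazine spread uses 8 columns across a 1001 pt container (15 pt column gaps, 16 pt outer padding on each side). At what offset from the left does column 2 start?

139 pt

Inside the margins: 1001 − 32 = 969 pt.
Subtracting 7 column gaps of 15 leaves 864 for 8 columns, so c = 108 pt.
Each column+gutter stride is 123 pt; 1 of them past the 16 pt margin is 16 + 123 = 139 pt.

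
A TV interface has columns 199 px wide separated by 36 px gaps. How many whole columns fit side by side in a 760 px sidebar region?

3 columns

3 columns: 3·199 + 2·36 = 669 px ≤ 760.
4 columns: 904 px > 760. So 3.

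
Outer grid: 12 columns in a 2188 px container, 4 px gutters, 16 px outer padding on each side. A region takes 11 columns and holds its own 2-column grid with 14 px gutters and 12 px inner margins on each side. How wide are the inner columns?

Take off 32 px of margins, leaving 2156 px.
12 columns + 11 gutters: 12c + 11·4 = 2156.
12c = 2156 − 44 = 2112, so c = 176 px.
Span of 11: 11·176 + 10·4 = 1936 + 40 = 1976 px.
Inner content = 1976 − 2·12 = 1952 px.
Subtracting 1 gutter of 14 leaves 1938 for 2 columns, so d = 969 px.

969 px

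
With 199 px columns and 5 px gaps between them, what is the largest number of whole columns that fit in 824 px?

4 columns

Each extra column adds 199 + 5 = 204 px.
(824 + 5) / 204 = 4.06, so 4 columns fit.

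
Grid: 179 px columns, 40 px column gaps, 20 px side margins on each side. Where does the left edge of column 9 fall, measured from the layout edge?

1772 px

Before column 9: the margin + 8 columns + 8 column gaps.
Offset = 20 + 8·(179 + 40) = 20 + 1752 = 1772 px.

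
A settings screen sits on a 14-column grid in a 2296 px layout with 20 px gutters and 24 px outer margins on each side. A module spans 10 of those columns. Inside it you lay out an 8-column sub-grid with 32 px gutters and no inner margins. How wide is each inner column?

Outer content = 2296 − 2·24 = 2248 px.
14 columns + 13 gutters: 14c + 13·20 = 2248.
14c = 2248 − 260 = 1988, so c = 142 px.
Span of 10: 10·142 + 9·20 = 1420 + 180 = 1600 px.
1600 − 7·32 = 1376; ÷8 gives d = 172 px.

172 px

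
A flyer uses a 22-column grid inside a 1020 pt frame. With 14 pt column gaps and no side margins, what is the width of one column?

33 pt

22c + 21·14 = 1020 → 22c = 726 → c = 33 pt.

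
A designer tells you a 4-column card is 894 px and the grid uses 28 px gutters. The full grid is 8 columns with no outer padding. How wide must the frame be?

4c + 3·28 = 894 → 4c = 810 → c = 202.5 px.
Summing: 1620 + 196 = 1816 px.

1816 px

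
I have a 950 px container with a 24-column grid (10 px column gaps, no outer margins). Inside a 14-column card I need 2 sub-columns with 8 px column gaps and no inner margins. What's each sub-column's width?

950 − 23·10 = 720; ÷24 gives c = 30 px.
14 columns plus 13 column gaps: 420 + 130 = 550 px.
Subtracting 1 column gap of 8 leaves 542 for 2 columns, so d = 271 px.

271 px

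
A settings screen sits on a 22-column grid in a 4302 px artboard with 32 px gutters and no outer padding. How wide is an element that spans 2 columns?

362 px

22 columns + 21 gutters: 22c + 21·32 = 4302.
22c = 4302 − 672 = 3630, so c = 165 px.
Span of 2: 2·165 + 1·32 = 330 + 32 = 362 px.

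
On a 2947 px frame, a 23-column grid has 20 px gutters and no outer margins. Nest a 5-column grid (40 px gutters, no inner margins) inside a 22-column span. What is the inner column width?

531.6 px

2947 − 22·20 = 2507; ÷23 gives c = 109 px.
Span of 22: 22·109 + 21·20 = 2398 + 420 = 2818 px.
5d + 4·40 = 2818 → 5d = 2658 → d = 531.6 px.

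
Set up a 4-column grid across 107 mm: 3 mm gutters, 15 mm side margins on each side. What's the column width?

Inside the margins: 107 − 30 = 77 mm.
Subtracting 3 gutters of 3 leaves 68 for 4 columns, so c = 17 mm.

17 mm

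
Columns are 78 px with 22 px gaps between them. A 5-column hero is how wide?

5 columns plus 4 gaps: 390 + 88 = 478 px.

478 px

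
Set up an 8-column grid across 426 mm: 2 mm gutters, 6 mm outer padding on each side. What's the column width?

50 mm

Inside the margins: 426 − 12 = 414 mm.
8 columns + 7 gutters: 8c + 7·2 = 414.
8c = 414 − 14 = 400, so c = 50 mm.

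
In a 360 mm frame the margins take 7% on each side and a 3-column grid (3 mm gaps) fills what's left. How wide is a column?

101.2 mm

360 × (1 − 2·7%) = 360 × 86% = 309.6 mm for the columns.
Subtracting 2 gaps of 3 leaves 303.6 for 3 columns, so c = 101.2 mm.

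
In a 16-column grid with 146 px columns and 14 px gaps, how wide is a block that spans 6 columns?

6-column span = 6·146 + 5·14 = 946 px.

946 px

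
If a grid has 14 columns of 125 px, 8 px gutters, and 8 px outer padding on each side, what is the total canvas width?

Adding margins, columns and gutters: 16 + 1750 + 104 = 1870 px.

1870 px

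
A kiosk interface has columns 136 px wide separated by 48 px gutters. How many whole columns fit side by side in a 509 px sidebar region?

Each extra column adds 136 + 48 = 184 px.
(509 + 48) / 184 = 3.03, so 3 columns fit.

3 columns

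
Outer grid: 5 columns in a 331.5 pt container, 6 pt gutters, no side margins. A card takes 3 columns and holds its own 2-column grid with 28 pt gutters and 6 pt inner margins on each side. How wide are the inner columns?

78.25 pt

331.5 − 4·6 = 307.5; ÷5 gives c = 61.5 pt.
3 columns plus 2 gutters: 184.5 + 12 = 196.5 pt.
Inner content = 196.5 − 2·6 = 184.5 pt.
2 columns + 1 gutter: 2d + 1·28 = 184.5.
2d = 184.5 − 28 = 156.5, so d = 78.25 pt.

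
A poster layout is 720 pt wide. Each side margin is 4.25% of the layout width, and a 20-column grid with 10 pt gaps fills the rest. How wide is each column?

23.44 pt

Margins: 4.25% × 720 = 30.6 pt each, so content = 720 − 61.2 = 658.8 pt.
20 columns + 19 gaps: 20c + 19·10 = 658.8.
20c = 658.8 − 190 = 468.8, so c = 23.44 pt.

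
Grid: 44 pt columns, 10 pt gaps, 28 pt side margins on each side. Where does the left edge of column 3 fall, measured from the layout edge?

136 pt

Column 3 starts at margin + 2·(column + gutter) = 28 + 2·54 = 136 pt.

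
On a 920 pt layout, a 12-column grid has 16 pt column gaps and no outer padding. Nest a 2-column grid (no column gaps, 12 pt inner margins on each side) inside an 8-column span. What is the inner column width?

292 pt

Subtracting 11 column gaps of 16 leaves 744 for 12 columns, so c = 62 pt.
8 columns plus 7 column gaps: 496 + 112 = 608 pt.
Inner content = 608 − 2·12 = 584 pt.
584 / 2 = 292 pt per column.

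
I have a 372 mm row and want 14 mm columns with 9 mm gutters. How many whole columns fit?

16 columns

16 columns: 16·14 + 15·9 = 359 mm ≤ 372.
17 columns: 382 mm > 372. So 16.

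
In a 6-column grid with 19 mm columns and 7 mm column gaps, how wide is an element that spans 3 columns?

71 mm

3-column span = 3·19 + 2·7 = 71 mm.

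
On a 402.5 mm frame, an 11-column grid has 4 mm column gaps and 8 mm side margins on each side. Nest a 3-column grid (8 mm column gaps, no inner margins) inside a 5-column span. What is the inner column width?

Outer content = 402.5 − 2·8 = 386.5 mm.
Subtracting 10 column gaps of 4 leaves 346.5 for 11 columns, so c = 31.5 mm.
5-column span = 5·31.5 + 4·4 = 173.5 mm.
3d + 2·8 = 173.5 → 3d = 157.5 → d = 52.5 mm.

52.5 mm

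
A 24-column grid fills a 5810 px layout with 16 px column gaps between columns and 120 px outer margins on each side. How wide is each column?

216.75 px

Subtract both margins: 5810 − 2·120 = 5570 px.
Subtracting 23 column gaps of 16 leaves 5202 for 24 columns, so c = 216.75 px.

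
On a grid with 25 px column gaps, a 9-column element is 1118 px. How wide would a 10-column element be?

9c + 8·25 = 1118 → 9c = 918 → c = 102 px.
Span of 10: 10·102 + 9·25 = 1020 + 225 = 1245 px.

1245 px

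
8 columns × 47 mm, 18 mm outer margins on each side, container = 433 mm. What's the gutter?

3 mm

Subtract both margins: 433 − 2·18 = 397 mm.
8 columns take 8·47 = 376 mm; remaining 21 splits into 7 gutters.
g = 21 / 7 = 3 mm.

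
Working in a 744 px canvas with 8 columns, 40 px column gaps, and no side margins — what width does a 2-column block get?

156 px

744 − 7·40 = 464; ÷8 gives c = 58 px.
2-column span = 2·58 + 1·40 = 156 px.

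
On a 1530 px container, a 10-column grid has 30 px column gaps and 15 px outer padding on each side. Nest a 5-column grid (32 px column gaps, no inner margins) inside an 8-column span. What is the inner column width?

213.2 px

Take off 30 px of margins, leaving 1500 px.
10 columns + 9 column gaps: 10c + 9·30 = 1500.
10c = 1500 − 270 = 1230, so c = 123 px.
8 columns plus 7 column gaps: 984 + 210 = 1194 px.
Subtracting 4 column gaps of 32 leaves 1066 for 5 columns, so d = 213.2 px.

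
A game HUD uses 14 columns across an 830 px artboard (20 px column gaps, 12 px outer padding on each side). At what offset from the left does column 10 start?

543 px

Inside the margins: 830 − 24 = 806 px.
14c + 13·20 = 806 → 14c = 546 → c = 39 px.
Each column+gutter stride is 59 px; 9 of them past the 12 px margin is 12 + 531 = 543 px.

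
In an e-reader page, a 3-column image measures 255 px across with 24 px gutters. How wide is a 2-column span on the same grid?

162 px

255 − 2·24 = 207; ÷3 gives c = 69 px.
Span of 2: 2·69 + 1·24 = 138 + 24 = 162 px.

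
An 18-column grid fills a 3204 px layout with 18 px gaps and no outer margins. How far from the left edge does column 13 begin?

18 columns + 17 gaps: 18c + 17·18 = 3204.
18c = 3204 − 306 = 2898, so c = 161 px.
Before column 13: 12 columns + 12 gaps.
Offset = 12·(161 + 18) = 12·179 = 2148 px.

2148 px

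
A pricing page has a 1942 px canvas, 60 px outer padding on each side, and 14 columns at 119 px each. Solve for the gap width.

12 px

Inside the margins: 1942 − 120 = 1822 px.
Columns use 1666 px, leaving 156 px across 13 gaps = 12 px each.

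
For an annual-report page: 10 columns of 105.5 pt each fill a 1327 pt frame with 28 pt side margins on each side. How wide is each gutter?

24 pt

Inside the margins: 1327 − 56 = 1271 pt.
10·105.5 + 9g = 1271 → 9g = 216 → g = 24 pt.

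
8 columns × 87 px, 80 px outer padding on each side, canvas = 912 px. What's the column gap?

8 px

Subtract both margins: 912 − 2·80 = 752 px.
8·87 + 7g = 752 → 7g = 56 → g = 8 px.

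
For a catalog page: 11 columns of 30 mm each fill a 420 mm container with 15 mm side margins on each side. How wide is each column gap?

6 mm

Content width = 420 − 2·15 = 390 mm.
11 columns take 11·30 = 330 mm; remaining 60 splits into 10 column gaps.
g = 60 / 10 = 6 mm.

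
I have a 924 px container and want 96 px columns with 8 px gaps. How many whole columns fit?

8 columns

k columns need k·96 + (k−1)·8 = k·104 − 8.
k·104 − 8 ≤ 924 → k ≤ 932 / 104 ≈ 8.96, so k = 8.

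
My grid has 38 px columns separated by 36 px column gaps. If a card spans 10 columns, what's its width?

704 px

10-column span = 10·38 + 9·36 = 704 px.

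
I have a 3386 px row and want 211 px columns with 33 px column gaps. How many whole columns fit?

k columns need k·211 + (k−1)·33 = k·244 − 33.
k·244 − 33 ≤ 3386 → k ≤ 3419 / 244 ≈ 14.01, so k = 14.

14 columns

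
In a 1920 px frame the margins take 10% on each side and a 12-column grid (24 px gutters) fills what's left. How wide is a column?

Each margin = 10% of 1920 = 192 px; content = 1920 − 2·192 = 1536 px.
12c + 11·24 = 1536 → 12c = 1272 → c = 106 px.

106 px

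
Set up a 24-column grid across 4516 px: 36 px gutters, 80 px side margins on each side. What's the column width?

Inside the margins: 4516 − 160 = 4356 px.
Subtracting 23 gutters of 36 leaves 3528 for 24 columns, so c = 147 px.

147 px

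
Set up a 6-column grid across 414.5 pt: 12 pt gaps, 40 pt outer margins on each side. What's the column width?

45.75 pt

Take off 80 pt of margins, leaving 334.5 pt.
6c + 5·12 = 334.5 → 6c = 274.5 → c = 45.75 pt.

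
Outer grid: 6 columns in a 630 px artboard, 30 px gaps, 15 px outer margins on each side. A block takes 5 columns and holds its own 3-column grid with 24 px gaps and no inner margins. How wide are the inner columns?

149 px

Take off 30 px of margins, leaving 600 px.
Subtracting 5 gaps of 30 leaves 450 for 6 columns, so c = 75 px.
5-column span = 5·75 + 4·30 = 495 px.
Subtracting 2 gaps of 24 leaves 447 for 3 columns, so d = 149 px.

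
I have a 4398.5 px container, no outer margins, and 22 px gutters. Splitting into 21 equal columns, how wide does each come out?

188.5 px

Subtracting 20 gutters of 22 leaves 3958.5 for 21 columns, so c = 188.5 px.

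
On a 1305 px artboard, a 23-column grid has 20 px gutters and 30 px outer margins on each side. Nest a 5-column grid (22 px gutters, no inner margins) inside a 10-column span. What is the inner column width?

88.4 px

Subtract both margins: 1305 − 2·30 = 1245 px.
Subtracting 22 gutters of 20 leaves 805 for 23 columns, so c = 35 px.
Span of 10: 10·35 + 9·20 = 350 + 180 = 530 px.
5d + 4·22 = 530 → 5d = 442 → d = 88.4 px.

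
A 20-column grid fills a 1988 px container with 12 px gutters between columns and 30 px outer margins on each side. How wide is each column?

Subtract both margins: 1988 − 2·30 = 1928 px.
20 columns + 19 gutters: 20c + 19·12 = 1928.
20c = 1928 − 228 = 1700, so c = 85 px.

85 px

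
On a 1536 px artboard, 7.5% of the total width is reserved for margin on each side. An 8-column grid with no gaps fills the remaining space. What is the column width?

163.2 px

1536 × (1 − 2·7.5%) = 1536 × 85% = 1305.6 px for the columns.
With no gaps, each column is 1305.6/8 = 163.2 px.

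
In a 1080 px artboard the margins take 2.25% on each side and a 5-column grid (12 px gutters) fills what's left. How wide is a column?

Margins: 2.25% × 1080 = 24.3 px each, so content = 1080 − 48.6 = 1031.4 px.
5 columns + 4 gutters: 5c + 4·12 = 1031.4.
5c = 1031.4 − 48 = 983.4, so c = 196.68 px.

196.68 px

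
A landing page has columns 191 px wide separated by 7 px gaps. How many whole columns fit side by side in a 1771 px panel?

8 columns

k columns need k·191 + (k−1)·7 = k·198 − 7.
k·198 − 7 ≤ 1771 → k ≤ 1778 / 198 ≈ 8.98, so k = 8.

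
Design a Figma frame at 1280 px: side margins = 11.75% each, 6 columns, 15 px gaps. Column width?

150.7 px

1280 × (1 − 2·11.75%) = 1280 × 76.5% = 979.2 px for the columns.
979.2 − 5·15 = 904.2; ÷6 gives c = 150.7 px.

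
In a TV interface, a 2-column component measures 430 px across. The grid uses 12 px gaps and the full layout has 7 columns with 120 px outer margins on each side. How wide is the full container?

Subtracting 1 gap of 12 leaves 418 for 2 columns, so c = 209 px.
Adding margins, columns and gutters: 240 + 1463 + 72 = 1775 px.

1775 px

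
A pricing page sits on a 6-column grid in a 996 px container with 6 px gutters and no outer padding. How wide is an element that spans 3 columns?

495 px

6c + 5·6 = 996 → 6c = 966 → c = 161 px.
3-column span = 3·161 + 2·6 = 495 px.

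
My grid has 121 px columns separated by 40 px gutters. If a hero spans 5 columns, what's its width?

765 px

5 columns plus 4 gutters: 605 + 160 = 765 px.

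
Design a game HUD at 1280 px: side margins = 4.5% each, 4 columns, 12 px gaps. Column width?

1280 × (1 − 2·4.5%) = 1280 × 91% = 1164.8 px for the columns.
4 columns + 3 gaps: 4c + 3·12 = 1164.8.
4c = 1164.8 − 36 = 1128.8, so c = 282.2 px.

282.2 px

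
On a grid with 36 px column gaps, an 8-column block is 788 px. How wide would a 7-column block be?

685 px

Subtracting 7 column gaps of 36 leaves 536 for 8 columns, so c = 67 px.
7 columns plus 6 column gaps: 469 + 216 = 685 px.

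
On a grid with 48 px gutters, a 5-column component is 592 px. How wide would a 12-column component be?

1488 px

5 columns + 4 gutters: 5c + 4·48 = 592.
5c = 592 − 192 = 400, so c = 80 px.
Span of 12: 12·80 + 11·48 = 960 + 528 = 1488 px.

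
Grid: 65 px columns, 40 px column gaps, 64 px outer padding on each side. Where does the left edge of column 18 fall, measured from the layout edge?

1849 px

Column 18 starts at margin + 17·(column + gutter) = 64 + 17·105 = 1849 px.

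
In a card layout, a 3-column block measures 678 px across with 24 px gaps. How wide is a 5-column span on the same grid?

1146 px

3 columns + 2 gaps: 3c + 2·24 = 678.
3c = 678 − 48 = 630, so c = 210 px.
5-column span = 5·210 + 4·24 = 1146 px.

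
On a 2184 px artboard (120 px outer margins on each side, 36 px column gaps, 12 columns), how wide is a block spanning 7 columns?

Take off 240 px of margins, leaving 1944 px.
Subtracting 11 column gaps of 36 leaves 1548 for 12 columns, so c = 129 px.
7 columns plus 6 column gaps: 903 + 216 = 1119 px.

1119 px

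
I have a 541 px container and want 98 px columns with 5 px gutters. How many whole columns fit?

5 columns: 5·98 + 4·5 = 510 px ≤ 541.
6 columns: 613 px > 541. So 5.

5 columns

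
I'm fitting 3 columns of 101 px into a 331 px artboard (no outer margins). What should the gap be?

Columns use 303 px, leaving 28 px across 2 gaps = 14 px each.

14 px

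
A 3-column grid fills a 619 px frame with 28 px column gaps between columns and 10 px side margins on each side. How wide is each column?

Take off 20 px of margins, leaving 599 px.
3 columns + 2 column gaps: 3c + 2·28 = 599.
3c = 599 − 56 = 543, so c = 181 px.

181 px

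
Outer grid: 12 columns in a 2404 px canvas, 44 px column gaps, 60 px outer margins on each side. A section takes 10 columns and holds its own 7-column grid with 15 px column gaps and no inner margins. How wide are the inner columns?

258 px

Take off 120 px of margins, leaving 2284 px.
Subtracting 11 column gaps of 44 leaves 1800 for 12 columns, so c = 150 px.
10-column span = 10·150 + 9·44 = 1896 px.
7d + 6·15 = 1896 → 7d = 1806 → d = 258 px.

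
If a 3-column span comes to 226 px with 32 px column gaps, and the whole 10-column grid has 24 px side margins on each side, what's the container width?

876 px

3 columns + 2 column gaps: 3c + 2·32 = 226.
3c = 226 − 64 = 162, so c = 54 px.
Total width: 2·24 + 10·54 + 9·32 = 876 px.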